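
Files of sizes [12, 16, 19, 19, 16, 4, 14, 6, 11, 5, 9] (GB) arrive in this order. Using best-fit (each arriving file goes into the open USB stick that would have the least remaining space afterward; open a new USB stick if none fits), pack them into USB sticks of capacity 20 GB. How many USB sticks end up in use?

7

  12 → USB stick 1 (new)  [load 12/20]
  16 → USB stick 2 (new)  [load 16/20]
  19 → USB stick 3 (new)  [load 19/20]
  19 → USB stick 4 (new)  [load 19/20]
  16 → USB stick 5 (new)  [load 16/20]
  4 → USB stick 2  [load 20/20]
  14 → USB stick 6 (new)  [load 14/20]
  6 → USB stick 6  [load 20/20]
  11 → USB stick 7 (new)  [load 11/20]
  5 → USB stick 1  [load 17/20]
  9 → USB stick 7  [load 20/20]
7 USB sticks opened.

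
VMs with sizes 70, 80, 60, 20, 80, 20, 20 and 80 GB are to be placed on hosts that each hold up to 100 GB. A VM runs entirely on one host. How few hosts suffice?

Total = 80 + 80 + 80 + 70 + 60 + 20 + 20 + 20 = 430 GB.
Lower bound: ⌈430/100⌉ = 5 hosts.
A packing using 5 hosts:
  host 1: 80 + 20 = 100
  host 2: 80 + 20 = 100
  host 3: 80 + 20 = 100
  host 4: 70 = 70
  host 5: 60 = 60
This matches the lower bound, so 5 is optimal.

5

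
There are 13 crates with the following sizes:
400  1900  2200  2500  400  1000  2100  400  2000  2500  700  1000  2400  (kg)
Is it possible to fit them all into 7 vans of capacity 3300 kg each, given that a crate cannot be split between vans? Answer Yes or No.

Yes

A valid assignment using 7 vans:
  van 1: 2500 + 700 = 3200
  van 2: 2500 + 400 + 400 = 3300
  van 3: 2400 + 400 = 2800
  van 4: 2200 + 1000 = 3200
  van 5: 2100 + 1000 = 3100
  van 6: 2000 = 2000
  van 7: 1900 = 1900
Every load is within 3300 kg, so 7 vans suffice.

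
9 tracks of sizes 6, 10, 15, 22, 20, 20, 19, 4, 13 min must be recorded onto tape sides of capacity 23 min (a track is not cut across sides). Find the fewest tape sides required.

Total = 22 + 20 + 20 + 19 + 15 + 13 + 10 + 6 + 4 = 129 min.
Lower bound: ⌈129/23⌉ = 6 tape sides.
A packing using 6 tape sides:
  side 1: 22 = 22
  side 2: 20 = 20
  side 3: 20 = 20
  side 4: 19 + 4 = 23
  side 5: 15 + 6 = 21
  side 6: 13 + 10 = 23
This matches the lower bound, so 6 is optimal.

6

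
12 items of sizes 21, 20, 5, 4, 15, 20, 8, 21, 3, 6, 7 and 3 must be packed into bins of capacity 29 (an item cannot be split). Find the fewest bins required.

Total = 21 + 21 + 20 + 20 + 15 + 8 + 7 + 6 + 5 + 4 + 3 + 3 = 133.
Lower bound: ⌈133/29⌉ = 5 bins.
A packing using 5 bins:
  bin 1: 21 + 8 = 29
  bin 2: 21 + 7 = 28
  bin 3: 20 + 6 + 3 = 29
  bin 4: 20 + 5 + 4 = 29
  bin 5: 15 + 3 = 18
This matches the lower bound, so 5 is optimal.

5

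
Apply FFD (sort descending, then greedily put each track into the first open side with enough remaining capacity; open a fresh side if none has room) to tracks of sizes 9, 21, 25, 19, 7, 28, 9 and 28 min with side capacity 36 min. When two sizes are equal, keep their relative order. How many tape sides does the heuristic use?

5

Sorted descending: 28, 28, 25, 21, 19, 9, 9, 7.
  28 → side 1 (new)  [load 28/36]
  28 → side 2 (new)  [load 28/36]
  25 → side 3 (new)  [load 25/36]
  21 → side 4 (new)  [load 21/36]
  19 → side 5 (new)  [load 19/36]
  9 → side 3  [load 34/36]
  9 → side 4  [load 30/36]
  7 → side 1  [load 35/36]
5 tape sides opened.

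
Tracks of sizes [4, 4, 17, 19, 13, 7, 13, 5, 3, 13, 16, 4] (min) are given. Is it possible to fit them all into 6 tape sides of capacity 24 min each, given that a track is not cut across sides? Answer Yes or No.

Yes

A valid assignment using 6 tape sides:
  side 1: 19 + 5 = 24
  side 2: 17 + 7 = 24
  side 3: 16 + 4 + 4 = 24
  side 4: 13 + 4 + 3 = 20
  side 5: 13 = 13
  side 6: 13 = 13
Every load is within 24 min, so 6 tape sides suffice.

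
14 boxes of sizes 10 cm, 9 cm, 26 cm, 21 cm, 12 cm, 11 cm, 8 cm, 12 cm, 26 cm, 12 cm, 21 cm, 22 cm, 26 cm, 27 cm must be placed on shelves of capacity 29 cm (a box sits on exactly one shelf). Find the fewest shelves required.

10

Total = 27 + 26 + 26 + 26 + 22 + 21 + 21 + 12 + 12 + 12 + 11 + 10 + 9 + 8 = 243 cm.
Lower bound: ⌈243/29⌉ = 9 shelves.
A packing using 10 shelves:
  shelf 1: 27 = 27
  shelf 2: 26 = 26
  shelf 3: 26 = 26
  shelf 4: 26 = 26
  shelf 5: 22 = 22
  shelf 6: 21 + 8 = 29
  shelf 7: 21 = 21
  shelf 8: 12 + 12 = 24
  shelf 9: 12 + 11 = 23
  shelf 10: 10 + 9 = 19
No arrangement into 9 shelves stays within capacity, so 10 is optimal.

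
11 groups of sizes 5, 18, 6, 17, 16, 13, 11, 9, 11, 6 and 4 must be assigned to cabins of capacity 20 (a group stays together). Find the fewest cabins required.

Total = 18 + 17 + 16 + 13 + 11 + 11 + 9 + 6 + 6 + 5 + 4 = 116.
Lower bound: ⌈116/20⌉ = 6 cabins.
A packing using 7 cabins:
  cabin 1: 18 = 18
  cabin 2: 17 = 17
  cabin 3: 16 + 4 = 20
  cabin 4: 13 + 6 = 19
  cabin 5: 11 + 9 = 20
  cabin 6: 11 + 6 = 17
  cabin 7: 5 = 5
No arrangement into 6 cabins stays within capacity, so 7 is optimal.

7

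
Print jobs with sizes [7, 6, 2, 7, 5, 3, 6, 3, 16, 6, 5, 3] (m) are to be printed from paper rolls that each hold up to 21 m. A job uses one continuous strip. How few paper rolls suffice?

Total = 16 + 7 + 7 + 6 + 6 + 6 + 5 + 5 + 3 + 3 + 3 + 2 = 69 m.
Lower bound: ⌈69/21⌉ = 4 paper rolls.
A packing using 4 paper rolls:
  roll 1: 16 + 5 = 21
  roll 2: 7 + 7 + 6 = 20
  roll 3: 6 + 6 + 5 + 3 = 20
  roll 4: 3 + 3 + 2 = 8
This matches the lower bound, so 4 is optimal.

4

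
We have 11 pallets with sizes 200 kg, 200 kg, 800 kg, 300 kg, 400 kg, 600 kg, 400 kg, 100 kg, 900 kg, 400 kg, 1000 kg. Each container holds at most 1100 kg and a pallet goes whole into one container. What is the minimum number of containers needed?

Total = 1000 + 900 + 800 + 600 + 400 + 400 + 400 + 300 + 200 + 200 + 100 = 5300 kg.
Lower bound: ⌈5300/1100⌉ = 5 containers.
A packing using 5 containers:
  container 1: 1000 + 100 = 1100
  container 2: 900 + 200 = 1100
  container 3: 800 + 300 = 1100
  container 4: 600 + 400 = 1000
  container 5: 400 + 400 + 200 = 1000
This matches the lower bound, so 5 is optimal.

5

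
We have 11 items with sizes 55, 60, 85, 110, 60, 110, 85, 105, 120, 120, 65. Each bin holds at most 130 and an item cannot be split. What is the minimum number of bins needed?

9

Total = 120 + 120 + 110 + 110 + 105 + 85 + 85 + 65 + 60 + 60 + 55 = 975.
Lower bound: ⌈975/130⌉ = 8 bins.
A packing using 9 bins:
  bin 1: 120 = 120
  bin 2: 120 = 120
  bin 3: 110 = 110
  bin 4: 110 = 110
  bin 5: 105 = 105
  bin 6: 85 = 85
  bin 7: 85 = 85
  bin 8: 65 + 60 = 125
  bin 9: 60 + 55 = 115
No arrangement into 8 bins stays within capacity, so 9 is optimal.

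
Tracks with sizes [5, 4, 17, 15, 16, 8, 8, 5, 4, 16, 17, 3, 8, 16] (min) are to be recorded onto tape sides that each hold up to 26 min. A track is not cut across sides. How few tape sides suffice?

Total = 17 + 17 + 16 + 16 + 16 + 15 + 8 + 8 + 8 + 5 + 5 + 4 + 4 + 3 = 142 min.
Lower bound: ⌈142/26⌉ = 6 tape sides.
A packing using 6 tape sides:
  side 1: 17 + 8 = 25
  side 2: 17 + 8 = 25
  side 3: 16 + 8 = 24
  side 4: 16 + 5 + 5 = 26
  side 5: 16 + 4 + 4 = 24
  side 6: 15 + 3 = 18
This matches the lower bound, so 6 is optimal.

6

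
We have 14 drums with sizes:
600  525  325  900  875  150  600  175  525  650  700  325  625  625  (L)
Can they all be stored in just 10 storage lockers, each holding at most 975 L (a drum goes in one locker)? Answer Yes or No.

Yes

A valid assignment using 10 storage lockers:
  locker 1: 900 = 900
  locker 2: 875 = 875
  locker 3: 700 + 175 = 875
  locker 4: 650 + 325 = 975
  locker 5: 625 + 325 = 950
  locker 6: 625 + 150 = 775
  locker 7: 600 = 600
  locker 8: 600 = 600
  locker 9: 525 = 525
  locker 10: 525 = 525
Every load is within 975 L, so 10 storage lockers suffice.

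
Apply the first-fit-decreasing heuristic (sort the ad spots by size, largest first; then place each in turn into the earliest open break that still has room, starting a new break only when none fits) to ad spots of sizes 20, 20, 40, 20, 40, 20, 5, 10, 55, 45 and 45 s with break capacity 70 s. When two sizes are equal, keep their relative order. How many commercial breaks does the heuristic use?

Sorted descending: 55, 45, 45, 40, 40, 20, 20, 20, 20, 10, 5.
  55 → break 1 (new)  [load 55/70]
  45 → break 2 (new)  [load 45/70]
  45 → break 3 (new)  [load 45/70]
  40 → break 4 (new)  [load 40/70]
  40 → break 5 (new)  [load 40/70]
  20 → break 2  [load 65/70]
  20 → break 3  [load 65/70]
  20 → break 4  [load 60/70]
  20 → break 5  [load 60/70]
  10 → break 1  [load 65/70]
  5 → break 1  [load 70/70]
5 commercial breaks opened.

5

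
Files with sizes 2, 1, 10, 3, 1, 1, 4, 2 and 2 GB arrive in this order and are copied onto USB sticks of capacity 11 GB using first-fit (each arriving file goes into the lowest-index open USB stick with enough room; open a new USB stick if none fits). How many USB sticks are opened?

  2 → USB stick 1 (new)  [load 2/11]
  1 → USB stick 1  [load 3/11]
  10 → USB stick 2 (new)  [load 10/11]
  3 → USB stick 1  [load 6/11]
  1 → USB stick 1  [load 7/11]
  1 → USB stick 1  [load 8/11]
  4 → USB stick 3 (new)  [load 4/11]
  2 → USB stick 1  [load 10/11]
  2 → USB stick 3  [load 6/11]
3 USB sticks opened.

3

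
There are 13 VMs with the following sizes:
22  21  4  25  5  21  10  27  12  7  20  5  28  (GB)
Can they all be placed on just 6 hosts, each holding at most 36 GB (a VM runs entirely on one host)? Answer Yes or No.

No

Total = 207 GB; ⌈207/36⌉ = 6.
7 VMs each exceed half the capacity and cannot share a host, forcing at least 7 hosts.
At least 7 hosts are required, but only 6 are allowed.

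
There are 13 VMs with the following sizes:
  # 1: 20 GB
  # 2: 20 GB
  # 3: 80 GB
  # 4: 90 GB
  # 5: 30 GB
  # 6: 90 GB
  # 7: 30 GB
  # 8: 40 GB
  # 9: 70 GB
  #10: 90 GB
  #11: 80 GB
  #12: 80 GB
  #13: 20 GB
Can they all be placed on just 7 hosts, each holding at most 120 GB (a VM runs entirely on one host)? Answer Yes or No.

A valid assignment using 7 hosts:
  host 1: 90 + 30 = 120
  host 2: 90 + 30 = 120
  host 3: 90 + 20 = 110
  host 4: 80 + 40 = 120
  host 5: 80 + 20 + 20 = 120
  host 6: 80 = 80
  host 7: 70 = 70
Every load is within 120 GB, so 7 hosts suffice.

Yes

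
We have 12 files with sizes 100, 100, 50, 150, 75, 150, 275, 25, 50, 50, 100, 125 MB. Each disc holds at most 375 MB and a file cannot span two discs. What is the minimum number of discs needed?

4

Total = 275 + 150 + 150 + 125 + 100 + 100 + 100 + 75 + 50 + 50 + 50 + 25 = 1250 MB.
Lower bound: ⌈1250/375⌉ = 4 discs.
A packing using 4 discs:
  disc 1: 275 + 100 = 375
  disc 2: 150 + 150 + 75 = 375
  disc 3: 125 + 100 + 100 + 50 = 375
  disc 4: 50 + 50 + 25 = 125
This matches the lower bound, so 4 is optimal.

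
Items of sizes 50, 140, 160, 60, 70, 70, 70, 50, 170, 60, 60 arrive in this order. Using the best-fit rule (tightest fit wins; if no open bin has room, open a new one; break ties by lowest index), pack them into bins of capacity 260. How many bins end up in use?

4

  50 → bin 1 (new)  [load 50/260]
  140 → bin 1  [load 190/260]
  160 → bin 2 (new)  [load 160/260]
  60 → bin 1  [load 250/260]
  70 → bin 2  [load 230/260]
  70 → bin 3 (new)  [load 70/260]
  70 → bin 3  [load 140/260]
  50 → bin 3  [load 190/260]
  170 → bin 4 (new)  [load 170/260]
  60 → bin 3  [load 250/260]
  60 → bin 4  [load 230/260]
4 bins opened.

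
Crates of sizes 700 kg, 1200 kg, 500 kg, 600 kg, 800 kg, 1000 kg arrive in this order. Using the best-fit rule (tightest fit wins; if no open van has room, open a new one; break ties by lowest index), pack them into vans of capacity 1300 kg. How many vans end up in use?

  700 → van 1 (new)  [load 700/1300]
  1200 → van 2 (new)  [load 1200/1300]
  500 → van 1  [load 1200/1300]
  600 → van 3 (new)  [load 600/1300]
  800 → van 4 (new)  [load 800/1300]
  1000 → van 5 (new)  [load 1000/1300]
5 vans opened.

5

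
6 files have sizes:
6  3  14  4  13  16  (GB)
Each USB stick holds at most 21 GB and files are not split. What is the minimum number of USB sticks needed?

3

Total = 16 + 14 + 13 + 6 + 4 + 3 = 56 GB.
Lower bound: ⌈56/21⌉ = 3 USB sticks.
A packing using 3 USB sticks:
  USB stick 1: 16 + 4 = 20
  USB stick 2: 14 + 6 = 20
  USB stick 3: 13 + 3 = 16
This matches the lower bound, so 3 is optimal.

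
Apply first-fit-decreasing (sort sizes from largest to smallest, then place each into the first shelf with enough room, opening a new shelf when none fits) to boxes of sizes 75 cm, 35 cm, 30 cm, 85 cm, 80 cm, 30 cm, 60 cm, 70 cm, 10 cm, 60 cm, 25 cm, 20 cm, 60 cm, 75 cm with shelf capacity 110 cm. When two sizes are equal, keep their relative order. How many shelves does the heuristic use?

8

Sorted descending: 85, 80, 75, 75, 70, 60, 60, 60, 35, 30, 30, 25, 20, 10.
  85 → shelf 1 (new)  [load 85/110]
  80 → shelf 2 (new)  [load 80/110]
  75 → shelf 3 (new)  [load 75/110]
  75 → shelf 4 (new)  [load 75/110]
  70 → shelf 5 (new)  [load 70/110]
  60 → shelf 6 (new)  [load 60/110]
  60 → shelf 7 (new)  [load 60/110]
  60 → shelf 8 (new)  [load 60/110]
  35 → shelf 3  [load 110/110]
  30 → shelf 2  [load 110/110]
  30 → shelf 4  [load 105/110]
  25 → shelf 1  [load 110/110]
  20 → shelf 5  [load 90/110]
  10 → shelf 5  [load 100/110]
8 shelves opened.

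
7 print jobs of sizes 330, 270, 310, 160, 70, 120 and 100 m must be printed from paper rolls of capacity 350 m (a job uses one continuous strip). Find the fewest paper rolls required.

5

Total = 330 + 310 + 270 + 160 + 120 + 100 + 70 = 1360 m.
Lower bound: ⌈1360/350⌉ = 4 paper rolls.
A packing using 5 paper rolls:
  roll 1: 330 = 330
  roll 2: 310 = 310
  roll 3: 270 + 70 = 340
  roll 4: 160 + 120 = 280
  roll 5: 100 = 100
No arrangement into 4 paper rolls stays within capacity, so 5 is optimal.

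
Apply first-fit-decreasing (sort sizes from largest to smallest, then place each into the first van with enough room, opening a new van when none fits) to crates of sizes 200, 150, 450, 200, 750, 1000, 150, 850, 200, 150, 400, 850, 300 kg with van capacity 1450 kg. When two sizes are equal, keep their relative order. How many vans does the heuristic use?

4

Sorted descending: 1000, 850, 850, 750, 450, 400, 300, 200, 200, 200, 150, 150, 150.
  1000 → van 1 (new)  [load 1000/1450]
  850 → van 2 (new)  [load 850/1450]
  850 → van 3 (new)  [load 850/1450]
  750 → van 4 (new)  [load 750/1450]
  450 → van 1  [load 1450/1450]
  400 → van 2  [load 1250/1450]
  300 → van 3  [load 1150/1450]
  200 → van 2  [load 1450/1450]
  200 → van 3  [load 1350/1450]
  200 → van 4  [load 950/1450]
  150 → van 4  [load 1100/1450]
  150 → van 4  [load 1250/1450]
  150 → van 4  [load 1400/1450]
4 vans opened.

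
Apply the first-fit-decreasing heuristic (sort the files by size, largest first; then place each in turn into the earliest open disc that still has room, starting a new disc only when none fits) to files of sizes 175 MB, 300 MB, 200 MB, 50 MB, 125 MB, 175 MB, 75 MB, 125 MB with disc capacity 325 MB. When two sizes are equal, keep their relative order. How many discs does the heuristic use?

4

Sorted descending: 300, 200, 175, 175, 125, 125, 75, 50.
  300 → disc 1 (new)  [load 300/325]
  200 → disc 2 (new)  [load 200/325]
  175 → disc 3 (new)  [load 175/325]
  175 → disc 4 (new)  [load 175/325]
  125 → disc 2  [load 325/325]
  125 → disc 3  [load 300/325]
  75 → disc 4  [load 250/325]
  50 → disc 4  [load 300/325]
4 discs opened.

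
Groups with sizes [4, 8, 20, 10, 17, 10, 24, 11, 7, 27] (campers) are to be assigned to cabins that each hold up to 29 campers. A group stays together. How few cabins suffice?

5

Total = 27 + 24 + 20 + 17 + 11 + 10 + 10 + 8 + 7 + 4 = 138 campers.
Lower bound: ⌈138/29⌉ = 5 cabins.
A packing using 5 cabins:
  cabin 1: 27 = 27
  cabin 2: 24 + 4 = 28
  cabin 3: 20 + 8 = 28
  cabin 4: 17 + 11 = 28
  cabin 5: 10 + 10 + 7 = 27
This matches the lower bound, so 5 is optimal.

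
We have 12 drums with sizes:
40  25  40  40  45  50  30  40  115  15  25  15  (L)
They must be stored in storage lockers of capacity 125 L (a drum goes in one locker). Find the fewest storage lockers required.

Total = 115 + 50 + 45 + 40 + 40 + 40 + 40 + 30 + 25 + 25 + 15 + 15 = 480 L.
Lower bound: ⌈480/125⌉ = 4 storage lockers.
A packing using 4 storage lockers:
  locker 1: 115 = 115
  locker 2: 50 + 45 + 30 = 125
  locker 3: 40 + 40 + 40 = 120
  locker 4: 40 + 25 + 25 + 15 + 15 = 120
This matches the lower bound, so 4 is optimal.

4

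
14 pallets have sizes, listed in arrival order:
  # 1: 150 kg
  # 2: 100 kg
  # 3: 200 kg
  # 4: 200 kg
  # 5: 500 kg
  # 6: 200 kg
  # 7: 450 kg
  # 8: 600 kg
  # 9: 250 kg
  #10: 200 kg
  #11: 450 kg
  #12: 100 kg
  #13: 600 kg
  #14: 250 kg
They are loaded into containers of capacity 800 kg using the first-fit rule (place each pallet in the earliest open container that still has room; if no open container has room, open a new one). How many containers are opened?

6

  150 → container 1 (new)  [load 150/800]
  100 → container 1  [load 250/800]
  200 → container 1  [load 450/800]
  200 → container 1  [load 650/800]
  500 → container 2 (new)  [load 500/800]
  200 → container 2  [load 700/800]
  450 → container 3 (new)  [load 450/800]
  600 → container 4 (new)  [load 600/800]
  250 → container 3  [load 700/800]
  200 → container 4  [load 800/800]
  450 → container 5 (new)  [load 450/800]
  100 → container 1  [load 750/800]
  600 → container 6 (new)  [load 600/800]
  250 → container 5  [load 700/800]
6 containers opened.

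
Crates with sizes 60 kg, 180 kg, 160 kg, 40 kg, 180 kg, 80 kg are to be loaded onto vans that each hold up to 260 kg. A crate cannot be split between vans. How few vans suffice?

3

Total = 180 + 180 + 160 + 80 + 60 + 40 = 700 kg.
Lower bound: ⌈700/260⌉ = 3 vans.
A packing using 3 vans:
  van 1: 180 + 80 = 260
  van 2: 180 + 60 = 240
  van 3: 160 + 40 = 200
This matches the lower bound, so 3 is optimal.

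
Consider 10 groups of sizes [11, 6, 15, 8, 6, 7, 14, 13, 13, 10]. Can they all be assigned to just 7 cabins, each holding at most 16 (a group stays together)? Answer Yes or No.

No

Total = 103; ⌈103/16⌉ = 7.
The bound of 7 does not rule out 7, but exhaustive search shows no assignment into 7 cabins of capacity 16 exists — the minimum is 8.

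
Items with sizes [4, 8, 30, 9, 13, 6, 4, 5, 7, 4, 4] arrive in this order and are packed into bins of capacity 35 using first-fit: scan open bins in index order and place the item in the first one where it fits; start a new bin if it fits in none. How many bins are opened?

3

  4 → bin 1 (new)  [load 4/35]
  8 → bin 1  [load 12/35]
  30 → bin 2 (new)  [load 30/35]
  9 → bin 1  [load 21/35]
  13 → bin 1  [load 34/35]
  6 → bin 3 (new)  [load 6/35]
  4 → bin 2  [load 34/35]
  5 → bin 3  [load 11/35]
  7 → bin 3  [load 18/35]
  4 → bin 3  [load 22/35]
  4 → bin 3  [load 26/35]
3 bins opened.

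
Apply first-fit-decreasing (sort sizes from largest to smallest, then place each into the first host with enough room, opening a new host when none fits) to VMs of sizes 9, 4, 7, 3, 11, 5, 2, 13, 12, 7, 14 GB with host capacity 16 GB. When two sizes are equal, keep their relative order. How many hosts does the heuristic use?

6

Sorted descending: 14, 13, 12, 11, 9, 7, 7, 5, 4, 3, 2.
  14 → host 1 (new)  [load 14/16]
  13 → host 2 (new)  [load 13/16]
  12 → host 3 (new)  [load 12/16]
  11 → host 4 (new)  [load 11/16]
  9 → host 5 (new)  [load 9/16]
  7 → host 5  [load 16/16]
  7 → host 6 (new)  [load 7/16]
  5 → host 4  [load 16/16]
  4 → host 3  [load 16/16]
  3 → host 2  [load 16/16]
  2 → host 1  [load 16/16]
6 hosts opened.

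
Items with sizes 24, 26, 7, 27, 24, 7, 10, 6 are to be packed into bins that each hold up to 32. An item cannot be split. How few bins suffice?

5

Total = 27 + 26 + 24 + 24 + 10 + 7 + 7 + 6 = 131.
Lower bound: ⌈131/32⌉ = 5 bins.
A packing using 5 bins:
  bin 1: 27 = 27
  bin 2: 26 + 6 = 32
  bin 3: 24 + 7 = 31
  bin 4: 24 + 7 = 31
  bin 5: 10 = 10
This matches the lower bound, so 5 is optimal.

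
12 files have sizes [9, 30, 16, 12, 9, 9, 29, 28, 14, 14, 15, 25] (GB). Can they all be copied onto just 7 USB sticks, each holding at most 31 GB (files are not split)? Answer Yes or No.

Total = 210 GB; ⌈210/31⌉ = 7.
The bound of 7 does not rule out 7, but exhaustive search shows no assignment into 7 USB sticks of capacity 31 GB exists — the minimum is 8.

No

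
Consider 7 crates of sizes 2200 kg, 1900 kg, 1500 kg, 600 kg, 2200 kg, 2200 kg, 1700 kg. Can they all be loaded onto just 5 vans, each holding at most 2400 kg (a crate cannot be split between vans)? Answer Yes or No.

Total = 12300 kg; ⌈12300/2400⌉ = 6.
At least 6 vans are required, but only 5 are allowed.

No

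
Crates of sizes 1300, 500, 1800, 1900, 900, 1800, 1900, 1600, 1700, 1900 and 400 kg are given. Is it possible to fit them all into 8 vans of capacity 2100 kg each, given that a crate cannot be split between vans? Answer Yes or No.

No

Total = 15700 kg; ⌈15700/2100⌉ = 8.
The bound of 8 does not rule out 8, but exhaustive search shows no assignment into 8 vans of capacity 2100 kg exists — the minimum is 9.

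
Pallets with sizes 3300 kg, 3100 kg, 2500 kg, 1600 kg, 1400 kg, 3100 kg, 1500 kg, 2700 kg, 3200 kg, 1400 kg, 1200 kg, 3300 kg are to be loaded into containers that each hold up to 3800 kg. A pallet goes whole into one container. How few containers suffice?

9

Total = 3300 + 3300 + 3200 + 3100 + 3100 + 2700 + 2500 + 1600 + 1500 + 1400 + 1400 + 1200 = 28300 kg.
Lower bound: ⌈28300/3800⌉ = 8 containers.
A packing using 9 containers:
  container 1: 3300 = 3300
  container 2: 3300 = 3300
  container 3: 3200 = 3200
  container 4: 3100 = 3100
  container 5: 3100 = 3100
  container 6: 2700 = 2700
  container 7: 2500 + 1200 = 3700
  container 8: 1600 + 1500 = 3100
  container 9: 1400 + 1400 = 2800
No arrangement into 8 containers stays within capacity, so 9 is optimal.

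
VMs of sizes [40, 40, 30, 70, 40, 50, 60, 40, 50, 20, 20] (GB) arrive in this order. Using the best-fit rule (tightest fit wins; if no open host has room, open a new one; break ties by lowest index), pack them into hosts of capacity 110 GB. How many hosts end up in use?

5

  40 → host 1 (new)  [load 40/110]
  40 → host 1  [load 80/110]
  30 → host 1  [load 110/110]
  70 → host 2 (new)  [load 70/110]
  40 → host 2  [load 110/110]
  50 → host 3 (new)  [load 50/110]
  60 → host 3  [load 110/110]
  40 → host 4 (new)  [load 40/110]
  50 → host 4  [load 90/110]
  20 → host 4  [load 110/110]
  20 → host 5 (new)  [load 20/110]
5 hosts opened.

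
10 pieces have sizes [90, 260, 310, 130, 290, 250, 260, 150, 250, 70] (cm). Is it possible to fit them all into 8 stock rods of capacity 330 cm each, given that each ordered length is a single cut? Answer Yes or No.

A valid assignment using 8 stock rods:
  stock rod 1: 310 = 310
  stock rod 2: 290 = 290
  stock rod 3: 260 + 70 = 330
  stock rod 4: 260 = 260
  stock rod 5: 250 = 250
  stock rod 6: 250 = 250
  stock rod 7: 150 + 130 = 280
  stock rod 8: 90 = 90
Every load is within 330 cm, so 8 stock rods suffice.

Yes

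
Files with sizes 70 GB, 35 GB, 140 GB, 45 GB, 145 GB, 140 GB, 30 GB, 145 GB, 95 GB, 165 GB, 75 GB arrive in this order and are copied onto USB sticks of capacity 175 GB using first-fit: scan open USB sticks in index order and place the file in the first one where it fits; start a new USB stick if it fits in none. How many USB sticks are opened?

7

  70 → USB stick 1 (new)  [load 70/175]
  35 → USB stick 1  [load 105/175]
  140 → USB stick 2 (new)  [load 140/175]
  45 → USB stick 1  [load 150/175]
  145 → USB stick 3 (new)  [load 145/175]
  140 → USB stick 4 (new)  [load 140/175]
  30 → USB stick 2  [load 170/175]
  145 → USB stick 5 (new)  [load 145/175]
  95 → USB stick 6 (new)  [load 95/175]
  165 → USB stick 7 (new)  [load 165/175]
  75 → USB stick 6  [load 170/175]
7 USB sticks opened.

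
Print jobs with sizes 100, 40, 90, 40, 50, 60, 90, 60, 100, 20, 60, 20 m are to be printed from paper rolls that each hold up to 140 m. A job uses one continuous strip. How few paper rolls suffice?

Total = 100 + 100 + 90 + 90 + 60 + 60 + 60 + 50 + 40 + 40 + 20 + 20 = 730 m.
Lower bound: ⌈730/140⌉ = 6 paper rolls.
A packing using 6 paper rolls:
  roll 1: 100 + 40 = 140
  roll 2: 100 + 40 = 140
  roll 3: 90 + 50 = 140
  roll 4: 90 + 20 + 20 = 130
  roll 5: 60 + 60 = 120
  roll 6: 60 = 60
This matches the lower bound, so 6 is optimal.

6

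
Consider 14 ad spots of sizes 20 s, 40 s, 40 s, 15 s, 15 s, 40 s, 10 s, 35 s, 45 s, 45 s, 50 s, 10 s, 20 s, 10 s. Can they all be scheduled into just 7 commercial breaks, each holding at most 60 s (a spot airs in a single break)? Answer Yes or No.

Yes

A valid assignment using 7 commercial breaks:
  break 1: 50 + 10 = 60
  break 2: 45 + 15 = 60
  break 3: 45 + 15 = 60
  break 4: 40 + 20 = 60
  break 5: 40 + 20 = 60
  break 6: 40 + 10 + 10 = 60
  break 7: 35 = 35
Every load is within 60 s, so 7 commercial breaks suffice.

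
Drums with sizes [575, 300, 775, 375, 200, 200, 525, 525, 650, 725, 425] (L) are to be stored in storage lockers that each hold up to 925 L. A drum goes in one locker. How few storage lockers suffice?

7

Total = 775 + 725 + 650 + 575 + 525 + 525 + 425 + 375 + 300 + 200 + 200 = 5275 L.
Lower bound: ⌈5275/925⌉ = 6 storage lockers.
A packing using 7 storage lockers:
  locker 1: 775 = 775
  locker 2: 725 + 200 = 925
  locker 3: 650 + 200 = 850
  locker 4: 575 + 300 = 875
  locker 5: 525 + 375 = 900
  locker 6: 525 = 525
  locker 7: 425 = 425
No arrangement into 6 storage lockers stays within capacity, so 7 is optimal.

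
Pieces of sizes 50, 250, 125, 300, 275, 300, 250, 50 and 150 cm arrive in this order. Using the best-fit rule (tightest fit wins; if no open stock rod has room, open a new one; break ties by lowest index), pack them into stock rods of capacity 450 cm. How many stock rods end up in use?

  50 → stock rod 1 (new)  [load 50/450]
  250 → stock rod 1  [load 300/450]
  125 → stock rod 1  [load 425/450]
  300 → stock rod 2 (new)  [load 300/450]
  275 → stock rod 3 (new)  [load 275/450]
  300 → stock rod 4 (new)  [load 300/450]
  250 → stock rod 5 (new)  [load 250/450]
  50 → stock rod 2  [load 350/450]
  150 → stock rod 4  [load 450/450]
5 stock rods opened.

5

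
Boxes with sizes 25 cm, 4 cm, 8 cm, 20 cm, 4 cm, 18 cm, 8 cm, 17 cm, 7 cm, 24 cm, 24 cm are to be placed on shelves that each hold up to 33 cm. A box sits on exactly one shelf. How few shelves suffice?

6

Total = 25 + 24 + 24 + 20 + 18 + 17 + 8 + 8 + 7 + 4 + 4 = 159 cm.
Lower bound: ⌈159/33⌉ = 5 shelves.
Also, 6 boxes each exceed 33/2 cm, and no two of those can share a shelf, so at least 6 shelves are needed.
A packing using 6 shelves:
  shelf 1: 25 + 8 = 33
  shelf 2: 24 + 8 = 32
  shelf 3: 24 + 7 = 31
  shelf 4: 20 + 4 + 4 = 28
  shelf 5: 18 = 18
  shelf 6: 17 = 17
This matches the lower bound, so 6 is optimal.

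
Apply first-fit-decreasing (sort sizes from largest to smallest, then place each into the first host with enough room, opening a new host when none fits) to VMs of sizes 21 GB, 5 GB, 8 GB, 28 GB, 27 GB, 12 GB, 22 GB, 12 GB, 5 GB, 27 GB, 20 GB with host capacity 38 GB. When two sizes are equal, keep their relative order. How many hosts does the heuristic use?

Sorted descending: 28, 27, 27, 22, 21, 20, 12, 12, 8, 5, 5.
  28 → host 1 (new)  [load 28/38]
  27 → host 2 (new)  [load 27/38]
  27 → host 3 (new)  [load 27/38]
  22 → host 4 (new)  [load 22/38]
  21 → host 5 (new)  [load 21/38]
  20 → host 6 (new)  [load 20/38]
  12 → host 4  [load 34/38]
  12 → host 5  [load 33/38]
  8 → host 1  [load 36/38]
  5 → host 2  [load 32/38]
  5 → host 2  [load 37/38]
6 hosts opened.

6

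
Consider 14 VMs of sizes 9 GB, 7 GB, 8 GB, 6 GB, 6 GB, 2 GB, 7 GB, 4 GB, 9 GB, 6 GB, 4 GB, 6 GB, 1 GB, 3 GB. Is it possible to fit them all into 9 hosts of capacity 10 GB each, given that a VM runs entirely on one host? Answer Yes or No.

A valid assignment using 9 hosts:
  host 1: 9 + 1 = 10
  host 2: 9 = 9
  host 3: 8 + 2 = 10
  host 4: 7 + 3 = 10
  host 5: 7 = 7
  host 6: 6 + 4 = 10
  host 7: 6 + 4 = 10
  host 8: 6 = 6
  host 9: 6 = 6
Every load is within 10 GB, so 9 hosts suffice.

Yes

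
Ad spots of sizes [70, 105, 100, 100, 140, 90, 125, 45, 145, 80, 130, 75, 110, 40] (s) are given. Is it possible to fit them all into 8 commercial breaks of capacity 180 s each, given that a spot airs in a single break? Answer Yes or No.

Total = 1355 s; ⌈1355/180⌉ = 8.
The bound of 8 does not rule out 8, but exhaustive search shows no assignment into 8 commercial breaks of capacity 180 s exists — the minimum is 9.

No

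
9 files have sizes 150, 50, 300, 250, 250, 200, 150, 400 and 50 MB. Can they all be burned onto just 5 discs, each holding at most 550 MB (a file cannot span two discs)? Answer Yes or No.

Yes

A valid assignment using 4 discs:
  disc 1: 400 + 150 = 550
  disc 2: 300 + 250 = 550
  disc 3: 250 + 200 + 50 + 50 = 550
  disc 4: 150 = 150
That uses only 4 ≤ 5, so 5 discs are enough.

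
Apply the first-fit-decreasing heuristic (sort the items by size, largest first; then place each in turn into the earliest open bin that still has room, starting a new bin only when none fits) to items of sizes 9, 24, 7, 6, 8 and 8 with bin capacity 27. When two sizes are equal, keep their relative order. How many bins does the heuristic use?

3

Sorted descending: 24, 9, 8, 8, 7, 6.
  24 → bin 1 (new)  [load 24/27]
  9 → bin 2 (new)  [load 9/27]
  8 → bin 2  [load 17/27]
  8 → bin 2  [load 25/27]
  7 → bin 3 (new)  [load 7/27]
  6 → bin 3  [load 13/27]
3 bins opened.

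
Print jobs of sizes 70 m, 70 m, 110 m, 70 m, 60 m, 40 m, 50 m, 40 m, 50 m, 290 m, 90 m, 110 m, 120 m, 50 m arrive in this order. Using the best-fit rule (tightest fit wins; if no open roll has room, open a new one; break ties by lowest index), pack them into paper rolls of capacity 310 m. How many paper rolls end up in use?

5

  70 → roll 1 (new)  [load 70/310]
  70 → roll 1  [load 140/310]
  110 → roll 1  [load 250/310]
  70 → roll 2 (new)  [load 70/310]
  60 → roll 1  [load 310/310]
  40 → roll 2  [load 110/310]
  50 → roll 2  [load 160/310]
  40 → roll 2  [load 200/310]
  50 → roll 2  [load 250/310]
  290 → roll 3 (new)  [load 290/310]
  90 → roll 4 (new)  [load 90/310]
  110 → roll 4  [load 200/310]
  120 → roll 5 (new)  [load 120/310]
  50 → roll 2  [load 300/310]
5 paper rolls opened.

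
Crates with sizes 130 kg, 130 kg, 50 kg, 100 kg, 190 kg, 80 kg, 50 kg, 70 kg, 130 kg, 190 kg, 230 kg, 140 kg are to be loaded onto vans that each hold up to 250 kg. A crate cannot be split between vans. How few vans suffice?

Total = 230 + 190 + 190 + 140 + 130 + 130 + 130 + 100 + 80 + 70 + 50 + 50 = 1490 kg.
Lower bound: ⌈1490/250⌉ = 6 vans.
Also, 7 crates each exceed 125 kg, and no two of those can share a van, so at least 7 vans are needed.
A packing using 7 vans:
  van 1: 230 = 230
  van 2: 190 + 50 = 240
  van 3: 190 + 50 = 240
  van 4: 140 + 100 = 240
  van 5: 130 + 80 = 210
  van 6: 130 + 70 = 200
  van 7: 130 = 130
This matches the lower bound, so 7 is optimal.

7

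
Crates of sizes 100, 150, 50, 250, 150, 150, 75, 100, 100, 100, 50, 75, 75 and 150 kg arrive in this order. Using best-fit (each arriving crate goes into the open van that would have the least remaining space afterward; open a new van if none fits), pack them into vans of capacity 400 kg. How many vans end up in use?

  100 → van 1 (new)  [load 100/400]
  150 → van 1  [load 250/400]
  50 → van 1  [load 300/400]
  250 → van 2 (new)  [load 250/400]
  150 → van 2  [load 400/400]
  150 → van 3 (new)  [load 150/400]
  75 → van 1  [load 375/400]
  100 → van 3  [load 250/400]
  100 → van 3  [load 350/400]
  100 → van 4 (new)  [load 100/400]
  50 → van 3  [load 400/400]
  75 → van 4  [load 175/400]
  75 → van 4  [load 250/400]
  150 → van 4  [load 400/400]
4 vans opened.

4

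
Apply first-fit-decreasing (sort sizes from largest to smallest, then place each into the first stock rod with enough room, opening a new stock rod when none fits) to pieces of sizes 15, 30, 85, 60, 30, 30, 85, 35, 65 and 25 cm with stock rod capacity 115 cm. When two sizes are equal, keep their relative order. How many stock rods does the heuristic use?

4

Sorted descending: 85, 85, 65, 60, 35, 30, 30, 30, 25, 15.
  85 → stock rod 1 (new)  [load 85/115]
  85 → stock rod 2 (new)  [load 85/115]
  65 → stock rod 3 (new)  [load 65/115]
  60 → stock rod 4 (new)  [load 60/115]
  35 → stock rod 3  [load 100/115]
  30 → stock rod 1  [load 115/115]
  30 → stock rod 2  [load 115/115]
  30 → stock rod 4  [load 90/115]
  25 → stock rod 4  [load 115/115]
  15 → stock rod 3  [load 115/115]
4 stock rods opened.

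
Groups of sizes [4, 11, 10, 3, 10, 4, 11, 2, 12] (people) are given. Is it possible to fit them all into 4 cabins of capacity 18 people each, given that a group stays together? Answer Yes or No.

Total = 67 people; ⌈67/18⌉ = 4.
5 groups each exceed half the capacity and cannot share a cabin, forcing at least 5 cabins.
At least 5 cabins are required, but only 4 are allowed.

No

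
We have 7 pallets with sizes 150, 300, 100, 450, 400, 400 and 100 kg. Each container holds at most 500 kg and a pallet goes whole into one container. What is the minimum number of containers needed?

4

Total = 450 + 400 + 400 + 300 + 150 + 100 + 100 = 1900 kg.
Lower bound: ⌈1900/500⌉ = 4 containers.
A packing using 4 containers:
  container 1: 450 = 450
  container 2: 400 + 100 = 500
  container 3: 400 + 100 = 500
  container 4: 300 + 150 = 450
This matches the lower bound, so 4 is optimal.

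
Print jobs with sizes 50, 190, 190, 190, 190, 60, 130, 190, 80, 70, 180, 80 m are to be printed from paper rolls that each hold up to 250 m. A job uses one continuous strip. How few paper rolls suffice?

Total = 190 + 190 + 190 + 190 + 190 + 180 + 130 + 80 + 80 + 70 + 60 + 50 = 1600 m.
Lower bound: ⌈1600/250⌉ = 7 paper rolls.
A packing using 8 paper rolls:
  roll 1: 190 + 60 = 250
  roll 2: 190 + 50 = 240
  roll 3: 190 = 190
  roll 4: 190 = 190
  roll 5: 190 = 190
  roll 6: 180 + 70 = 250
  roll 7: 130 + 80 = 210
  roll 8: 80 = 80
No arrangement into 7 paper rolls stays within capacity, so 8 is optimal.

8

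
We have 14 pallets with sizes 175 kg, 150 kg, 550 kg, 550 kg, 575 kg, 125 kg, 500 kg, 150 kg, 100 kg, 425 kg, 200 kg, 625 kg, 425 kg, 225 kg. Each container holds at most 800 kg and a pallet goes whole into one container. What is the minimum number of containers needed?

Total = 625 + 575 + 550 + 550 + 500 + 425 + 425 + 225 + 200 + 175 + 150 + 150 + 125 + 100 = 4775 kg.
Lower bound: ⌈4775/800⌉ = 6 containers.
Also, 7 pallets each exceed 400 kg, and no two of those can share a container, so at least 7 containers are needed.
A packing using 7 containers:
  container 1: 625 + 175 = 800
  container 2: 575 + 225 = 800
  container 3: 550 + 200 = 750
  container 4: 550 + 150 + 100 = 800
  container 5: 500 + 150 + 125 = 775
  container 6: 425 = 425
  container 7: 425 = 425
This matches the lower bound, so 7 is optimal.

7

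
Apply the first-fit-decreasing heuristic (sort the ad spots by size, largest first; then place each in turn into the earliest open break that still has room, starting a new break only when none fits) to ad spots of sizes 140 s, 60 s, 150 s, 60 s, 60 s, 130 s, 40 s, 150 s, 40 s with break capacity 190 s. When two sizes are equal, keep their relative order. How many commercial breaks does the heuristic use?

Sorted descending: 150, 150, 140, 130, 60, 60, 60, 40, 40.
  150 → break 1 (new)  [load 150/190]
  150 → break 2 (new)  [load 150/190]
  140 → break 3 (new)  [load 140/190]
  130 → break 4 (new)  [load 130/190]
  60 → break 4  [load 190/190]
  60 → break 5 (new)  [load 60/190]
  60 → break 5  [load 120/190]
  40 → break 1  [load 190/190]
  40 → break 2  [load 190/190]
5 commercial breaks opened.

5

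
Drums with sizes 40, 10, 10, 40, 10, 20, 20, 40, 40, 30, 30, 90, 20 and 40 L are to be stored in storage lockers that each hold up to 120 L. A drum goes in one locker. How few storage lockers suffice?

Total = 90 + 40 + 40 + 40 + 40 + 40 + 30 + 30 + 20 + 20 + 20 + 10 + 10 + 10 = 440 L.
Lower bound: ⌈440/120⌉ = 4 storage lockers.
A packing using 4 storage lockers:
  locker 1: 90 + 30 = 120
  locker 2: 40 + 40 + 40 = 120
  locker 3: 40 + 40 + 30 + 10 = 120
  locker 4: 20 + 20 + 20 + 10 + 10 = 80
This matches the lower bound, so 4 is optimal.

4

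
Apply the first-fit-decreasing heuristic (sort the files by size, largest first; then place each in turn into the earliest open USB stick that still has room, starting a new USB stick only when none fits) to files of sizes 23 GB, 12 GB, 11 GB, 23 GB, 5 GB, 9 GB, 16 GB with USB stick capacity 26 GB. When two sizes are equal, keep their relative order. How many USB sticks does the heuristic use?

5

Sorted descending: 23, 23, 16, 12, 11, 9, 5.
  23 → USB stick 1 (new)  [load 23/26]
  23 → USB stick 2 (new)  [load 23/26]
  16 → USB stick 3 (new)  [load 16/26]
  12 → USB stick 4 (new)  [load 12/26]
  11 → USB stick 4  [load 23/26]
  9 → USB stick 3  [load 25/26]
  5 → USB stick 5 (new)  [load 5/26]
5 USB sticks opened.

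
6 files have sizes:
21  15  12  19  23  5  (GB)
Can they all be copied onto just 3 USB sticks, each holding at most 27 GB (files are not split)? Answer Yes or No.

Total = 95 GB; ⌈95/27⌉ = 4.
At least 4 USB sticks are required, but only 3 are allowed.

No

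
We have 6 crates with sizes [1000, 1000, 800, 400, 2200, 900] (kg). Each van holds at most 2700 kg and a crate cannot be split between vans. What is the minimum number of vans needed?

3

Total = 2200 + 1000 + 1000 + 900 + 800 + 400 = 6300 kg.
Lower bound: ⌈6300/2700⌉ = 3 vans.
A packing using 3 vans:
  van 1: 2200 + 400 = 2600
  van 2: 1000 + 1000 = 2000
  van 3: 900 + 800 = 1700
This matches the lower bound, so 3 is optimal.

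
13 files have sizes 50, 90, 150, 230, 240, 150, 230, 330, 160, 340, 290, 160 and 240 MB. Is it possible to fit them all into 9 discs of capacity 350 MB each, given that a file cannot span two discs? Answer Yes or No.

Yes

A valid assignment using 9 discs:
  disc 1: 340 = 340
  disc 2: 330 = 330
  disc 3: 290 + 50 = 340
  disc 4: 240 + 90 = 330
  disc 5: 240 = 240
  disc 6: 230 = 230
  disc 7: 230 = 230
  disc 8: 160 + 160 = 320
  disc 9: 150 + 150 = 300
Every load is within 350 MB, so 9 discs suffice.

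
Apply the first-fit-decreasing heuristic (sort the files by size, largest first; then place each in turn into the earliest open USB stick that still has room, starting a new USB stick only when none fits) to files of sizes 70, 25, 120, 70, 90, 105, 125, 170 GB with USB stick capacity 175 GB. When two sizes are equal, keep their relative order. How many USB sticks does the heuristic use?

5

Sorted descending: 170, 125, 120, 105, 90, 70, 70, 25.
  170 → USB stick 1 (new)  [load 170/175]
  125 → USB stick 2 (new)  [load 125/175]
  120 → USB stick 3 (new)  [load 120/175]
  105 → USB stick 4 (new)  [load 105/175]
  90 → USB stick 5 (new)  [load 90/175]
  70 → USB stick 4  [load 175/175]
  70 → USB stick 5  [load 160/175]
  25 → USB stick 2  [load 150/175]
5 USB sticks opened.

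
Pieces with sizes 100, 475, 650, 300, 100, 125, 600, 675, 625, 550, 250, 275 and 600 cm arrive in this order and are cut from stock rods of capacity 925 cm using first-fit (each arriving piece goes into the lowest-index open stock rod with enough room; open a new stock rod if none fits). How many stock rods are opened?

  100 → stock rod 1 (new)  [load 100/925]
  475 → stock rod 1  [load 575/925]
  650 → stock rod 2 (new)  [load 650/925]
  300 → stock rod 1  [load 875/925]
  100 → stock rod 2  [load 750/925]
  125 → stock rod 2  [load 875/925]
  600 → stock rod 3 (new)  [load 600/925]
  675 → stock rod 4 (new)  [load 675/925]
  625 → stock rod 5 (new)  [load 625/925]
  550 → stock rod 6 (new)  [load 550/925]
  250 → stock rod 3  [load 850/925]
  275 → stock rod 5  [load 900/925]
  600 → stock rod 7 (new)  [load 600/925]
7 stock rods opened.

7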